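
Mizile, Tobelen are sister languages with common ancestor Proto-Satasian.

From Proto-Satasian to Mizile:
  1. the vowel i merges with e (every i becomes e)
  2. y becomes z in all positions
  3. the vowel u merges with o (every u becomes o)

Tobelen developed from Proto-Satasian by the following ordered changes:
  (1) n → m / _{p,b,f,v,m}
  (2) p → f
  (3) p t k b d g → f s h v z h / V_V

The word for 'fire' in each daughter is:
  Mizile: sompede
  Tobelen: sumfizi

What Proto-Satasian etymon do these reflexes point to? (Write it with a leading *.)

*sumpidi

Position 5: Mizile has e, Tobelen has i. Tobelen preserves i here (none of its changes turn any other segment into i), so the proto-segment is *i.
Position 6: Mizile has d, Tobelen has z. Mizile preserves d here (none of its changes turn any other segment into d), so the proto-segment is *d.
Position 2: Mizile has o, Tobelen has u. Tobelen preserves u here (none of its changes turn any other segment into u), so the proto-segment is *u.
Continuing position by position gives *sumpidi; check it forward:
Mizile: *sumpidi > sumpede > sompede  (by vowel merger, vowel merger)
Tobelen: start from *sumpidi.
  rule 1: no change — sumpidi
  rule 2 (unconditioned shift): sumpidi → sumfidi
  rule 3 (intervocalic lenition): sumfidi → sumfizi
  ⇒ Tobelen sumfizi
No other proto-form is consistent with every reflex, so the reconstruction is *sumpidi.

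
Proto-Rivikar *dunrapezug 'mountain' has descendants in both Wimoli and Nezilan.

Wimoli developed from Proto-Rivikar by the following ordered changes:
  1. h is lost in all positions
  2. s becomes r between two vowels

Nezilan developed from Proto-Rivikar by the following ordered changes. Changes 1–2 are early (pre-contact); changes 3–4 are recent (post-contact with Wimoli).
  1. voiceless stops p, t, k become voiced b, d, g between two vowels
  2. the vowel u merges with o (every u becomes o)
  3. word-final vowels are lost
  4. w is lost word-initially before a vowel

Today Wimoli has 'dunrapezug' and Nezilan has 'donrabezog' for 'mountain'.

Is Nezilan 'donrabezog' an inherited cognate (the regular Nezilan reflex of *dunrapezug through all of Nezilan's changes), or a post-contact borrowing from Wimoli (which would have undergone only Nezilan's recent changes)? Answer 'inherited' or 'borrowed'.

inherited

If inherited, *dunrapezug would pass through all of Nezilan's changes:
Nezilan: *dunrapezug
  dunrapezug → dunrabezug   [intervocalic voicing]
  dunrabezug → donrabezog   [vowel merger]
  donrabezog (rule 3 does not apply)
  donrabezog (rule 4 does not apply)
  giving Nezilan donrabezog.
If borrowed from Wimoli 'dunrapezug' after the early changes, it would undergo only the recent ones:
  rule 3 (apocope): no change (dunrapezug)
  rule 4 (glide loss): no change (dunrapezug)
  ⇒ as a loan: dunrapezug
Nezilan 'donrabezog' matches the inherited outcome exactly, so it is an inherited cognate, not a loan.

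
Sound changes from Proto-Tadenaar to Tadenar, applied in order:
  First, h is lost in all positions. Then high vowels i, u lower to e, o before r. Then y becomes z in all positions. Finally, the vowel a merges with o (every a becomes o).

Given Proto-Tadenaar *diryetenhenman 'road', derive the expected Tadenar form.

Tadenar: *diryetenhenman > diryetenenman > deryetenenman > derzetenenman > derzetenenmon  (by h-loss, pre-rhotic lowering, unconditioned shift, vowel merger)

derzetenenmon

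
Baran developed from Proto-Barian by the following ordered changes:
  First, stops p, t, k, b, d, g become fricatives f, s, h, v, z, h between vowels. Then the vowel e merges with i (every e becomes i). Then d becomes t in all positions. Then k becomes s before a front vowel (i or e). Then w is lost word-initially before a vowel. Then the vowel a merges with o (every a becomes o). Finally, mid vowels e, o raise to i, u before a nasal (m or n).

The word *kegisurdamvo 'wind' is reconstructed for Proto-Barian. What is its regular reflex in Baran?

sihisurtumvo

Baran: start from *kegisurdamvo.
  rule 1 (intervocalic lenition): kegisurdamvo → kehisurdamvo
  rule 2 (vowel merger): kehisurdamvo → kihisurdamvo
  rule 3 (unconditioned shift): kihisurdamvo → kihisurtamvo
  rule 4 (palatalisation): kihisurtamvo → sihisurtamvo
  rule 5: no change — sihisurtamvo
  rule 6 (vowel merger): sihisurtamvo → sihisurtomvo
  rule 7 (pre-nasal raising): sihisurtomvo → sihisurtumvo
  ⇒ Baran sihisurtumvo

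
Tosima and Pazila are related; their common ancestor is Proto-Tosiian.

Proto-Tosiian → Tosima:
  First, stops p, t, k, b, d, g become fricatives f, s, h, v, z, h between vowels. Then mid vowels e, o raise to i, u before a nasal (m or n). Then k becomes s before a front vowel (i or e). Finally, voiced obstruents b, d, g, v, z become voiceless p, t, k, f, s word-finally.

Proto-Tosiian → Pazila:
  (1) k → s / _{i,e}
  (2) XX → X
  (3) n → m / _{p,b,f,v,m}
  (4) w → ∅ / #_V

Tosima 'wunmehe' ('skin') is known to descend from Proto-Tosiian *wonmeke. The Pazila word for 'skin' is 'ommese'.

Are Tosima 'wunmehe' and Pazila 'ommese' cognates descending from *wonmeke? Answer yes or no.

Derive the expected Pazila reflex of *wonmeke:
Pazila: *wonmeke > wonmese > wommese > ommese  (by palatalisation, nasal place assimilation, glide loss)
Pazila 'ommese' matches the regular reflex exactly, so the pair is cognate.

yes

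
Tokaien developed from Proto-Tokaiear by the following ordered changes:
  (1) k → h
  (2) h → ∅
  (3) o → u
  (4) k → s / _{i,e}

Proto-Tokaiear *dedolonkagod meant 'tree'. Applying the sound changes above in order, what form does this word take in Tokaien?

Tokaien: start from *dedolonkagod.
  rule 1 (unconditioned shift): dedolonkagod → dedolonhagod
  rule 2 (h-loss): dedolonhagod → dedolonagod
  rule 3 (vowel merger): dedolonagod → dedulunagud
  rule 4: no change — dedulunagud
  ⇒ Tokaien dedulunagud

dedulunagud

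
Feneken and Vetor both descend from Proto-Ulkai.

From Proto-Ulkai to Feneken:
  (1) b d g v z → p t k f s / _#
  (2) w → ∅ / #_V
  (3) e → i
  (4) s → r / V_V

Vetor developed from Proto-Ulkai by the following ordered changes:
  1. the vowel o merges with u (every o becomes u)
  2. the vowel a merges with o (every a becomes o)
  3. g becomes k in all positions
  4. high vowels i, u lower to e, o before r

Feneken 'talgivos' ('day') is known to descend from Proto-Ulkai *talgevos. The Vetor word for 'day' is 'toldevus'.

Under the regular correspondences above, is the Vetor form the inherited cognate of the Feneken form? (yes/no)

no

Derive the expected Vetor reflex of *talgevos:
Vetor: *talgevos > talgevus > tolgevus > tolkevus  (by vowel merger, vowel merger, unconditioned shift)
The regular Vetor reflex would be 'tolkevus', but the attested form is 'toldevus'. The correspondence is irregular, so they are not cognates (the Vetor form has a different source).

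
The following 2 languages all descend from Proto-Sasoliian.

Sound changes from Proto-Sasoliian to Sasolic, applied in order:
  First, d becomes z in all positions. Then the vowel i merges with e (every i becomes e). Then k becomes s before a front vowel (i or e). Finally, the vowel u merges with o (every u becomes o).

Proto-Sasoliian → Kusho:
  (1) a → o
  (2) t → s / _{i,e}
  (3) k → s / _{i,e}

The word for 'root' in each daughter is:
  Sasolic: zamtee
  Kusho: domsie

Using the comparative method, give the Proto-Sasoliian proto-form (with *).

Position 2: Sasolic has a, Kusho has o. Sasolic preserves a here (none of its changes turn any other segment into a), so the proto-segment is *a.
Position 5: Sasolic has e, Kusho has i. Kusho preserves i here (none of its changes turn any other segment into i), so the proto-segment is *i.
Position 4: Sasolic has t, Kusho has s. Sasolic preserves t here (none of its changes turn any other segment into t), so the proto-segment is *t.
Verify the candidate proto-form against each daughter:
Sasolic: start from *damtie.
  rule 1 (unconditioned shift): damtie → zamtie
  rule 2 (vowel merger): zamtie → zamtee
  rule 3: no change — zamtee
  rule 4: no change — zamtee
  ⇒ Sasolic zamtee
Kusho: start from *damtie.
  rule 1 (vowel merger): damtie → domtie
  rule 2 (palatalisation): domtie → domsie
  rule 3: no change — domsie
  ⇒ Kusho domsie
No other proto-form is consistent with every reflex, so the reconstruction is *damtie.

*damtie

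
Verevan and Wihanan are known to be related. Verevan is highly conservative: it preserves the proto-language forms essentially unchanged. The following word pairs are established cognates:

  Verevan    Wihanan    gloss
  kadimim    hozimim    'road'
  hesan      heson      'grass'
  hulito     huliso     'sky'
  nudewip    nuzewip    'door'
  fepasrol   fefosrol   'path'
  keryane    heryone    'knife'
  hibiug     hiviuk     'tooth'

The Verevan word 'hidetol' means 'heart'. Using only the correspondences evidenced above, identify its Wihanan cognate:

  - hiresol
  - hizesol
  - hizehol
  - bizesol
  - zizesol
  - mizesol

hizesol

nudewip ~ nuzewip — Verevan d corresponds to Wihanan z between vowels (before a front vowel).
hulito ~ huliso — Verevan t corresponds to Wihanan s between vowels (before a back vowel).
Applying these to Verevan 'hidetol':
  hidetol → hizetol   (d→z between vowels (before a front vowel))
  hizetol → hizesol   (t→s between vowels (before a back vowel))
So the Wihanan cognate is 'hizesol'.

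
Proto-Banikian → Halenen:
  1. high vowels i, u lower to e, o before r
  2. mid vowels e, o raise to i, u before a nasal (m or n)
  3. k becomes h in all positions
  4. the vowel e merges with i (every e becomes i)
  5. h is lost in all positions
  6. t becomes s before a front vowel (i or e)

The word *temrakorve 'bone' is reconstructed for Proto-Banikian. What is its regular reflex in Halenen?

Halenen: *temrakorve
  temrakorve (rule 1 does not apply)
  temrakorve → timrakorve   [pre-nasal raising]
  timrakorve → timrahorve   [unconditioned shift]
  timrahorve → timrahorvi   [vowel merger]
  timrahorvi → timraorvi   [h-loss]
  timraorvi → simraorvi   [palatalisation]
  giving Halenen simraorvi.

simraorvi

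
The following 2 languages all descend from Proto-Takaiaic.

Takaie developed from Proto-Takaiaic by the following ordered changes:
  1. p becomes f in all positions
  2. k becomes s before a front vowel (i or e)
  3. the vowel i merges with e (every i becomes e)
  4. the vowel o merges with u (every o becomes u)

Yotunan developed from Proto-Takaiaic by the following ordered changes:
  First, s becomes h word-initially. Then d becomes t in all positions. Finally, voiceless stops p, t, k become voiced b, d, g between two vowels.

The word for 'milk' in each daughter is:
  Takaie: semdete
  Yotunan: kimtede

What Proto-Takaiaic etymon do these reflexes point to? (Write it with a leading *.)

*kimdete

Position 2: Takaie has e, Yotunan has i. Yotunan preserves i here (none of its changes turn any other segment into i), so the proto-segment is *i.
Position 6: Takaie has t, Yotunan has d. Takaie preserves t here (none of its changes turn any other segment into t), so the proto-segment is *t.
Verify the candidate proto-form against each daughter:
Takaie: *kimdete > simdete > semdete  (by palatalisation, vowel merger)
Yotunan: *kimdete
  kimdete (rule 1 does not apply)
  kimdete → kimtete   [unconditioned shift]
  kimtete → kimtede   [intervocalic voicing]
  giving Yotunan kimtede.
No other proto-form is consistent with every reflex, so the reconstruction is *kimdete.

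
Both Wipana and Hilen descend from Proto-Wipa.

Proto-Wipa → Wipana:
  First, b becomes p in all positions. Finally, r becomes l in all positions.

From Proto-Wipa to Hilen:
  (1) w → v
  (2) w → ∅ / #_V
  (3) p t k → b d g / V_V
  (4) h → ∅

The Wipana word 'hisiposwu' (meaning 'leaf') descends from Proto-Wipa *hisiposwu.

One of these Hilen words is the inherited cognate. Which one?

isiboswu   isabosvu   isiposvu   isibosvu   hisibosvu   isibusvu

isibosvu

Hilen: start from *hisiposwu.
  rule 1 (unconditioned shift): hisiposwu → hisiposvu
  rule 2: no change — hisiposvu
  rule 3 (intervocalic voicing): hisiposvu → hisibosvu
  rule 4 (h-loss): hisibosvu → isibosvu
  ⇒ Hilen isibosvu
Only 'isibosvu' matches the regular Hilen development of *hisiposwu.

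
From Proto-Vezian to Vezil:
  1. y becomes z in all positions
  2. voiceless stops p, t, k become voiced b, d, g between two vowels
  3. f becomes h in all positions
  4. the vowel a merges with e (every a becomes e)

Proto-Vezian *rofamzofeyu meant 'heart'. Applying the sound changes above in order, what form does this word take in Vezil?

rohemzohezu

Vezil: start from *rofamzofeyu.
  rule 1 (unconditioned shift): rofamzofeyu → rofamzofezu
  rule 2: no change — rofamzofezu
  rule 3 (unconditioned shift): rofamzofezu → rohamzohezu
  rule 4 (vowel merger): rohamzohezu → rohemzohezu
  ⇒ Vezil rohemzohezu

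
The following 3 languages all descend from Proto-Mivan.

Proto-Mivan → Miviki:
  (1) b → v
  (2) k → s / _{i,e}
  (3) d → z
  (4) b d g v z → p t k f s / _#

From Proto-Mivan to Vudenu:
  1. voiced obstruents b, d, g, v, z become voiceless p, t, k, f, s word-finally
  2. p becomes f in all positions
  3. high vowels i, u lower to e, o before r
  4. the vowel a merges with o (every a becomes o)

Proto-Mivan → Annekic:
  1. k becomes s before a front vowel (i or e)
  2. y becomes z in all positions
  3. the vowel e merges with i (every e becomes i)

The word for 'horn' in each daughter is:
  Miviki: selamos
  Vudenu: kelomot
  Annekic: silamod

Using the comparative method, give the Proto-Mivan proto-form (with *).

*kelamod

Position 2: Miviki has e, Vudenu has e, Annekic has i. Miviki preserves e here (none of its changes turn any other segment into e), so the proto-segment is *e.
Position 7: Miviki has s, Vudenu has t, Annekic has d. Annekic preserves d here (none of its changes turn any other segment into d), so the proto-segment is *d.
Continuing position by position gives *kelamod; check it forward:
Miviki: *kelamod > selamod > selamoz > selamos  (by palatalisation, unconditioned shift, final devoicing)
Vudenu: *kelamod > kelamot > kelomot  (by final devoicing, vowel merger)
Annekic: *kelamod > selamod > silamod  (by palatalisation, vowel merger)
No other proto-form is consistent with every reflex, so the reconstruction is *kelamod.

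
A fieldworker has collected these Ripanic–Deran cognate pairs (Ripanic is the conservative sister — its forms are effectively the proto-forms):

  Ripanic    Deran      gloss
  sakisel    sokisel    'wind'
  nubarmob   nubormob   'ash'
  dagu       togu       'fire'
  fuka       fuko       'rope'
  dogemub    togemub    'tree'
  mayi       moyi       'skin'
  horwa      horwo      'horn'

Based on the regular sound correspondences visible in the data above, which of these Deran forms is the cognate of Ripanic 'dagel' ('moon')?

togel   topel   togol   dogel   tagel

dagu ~ togu — Ripanic d corresponds to Deran t word-initially before a back vowel.
sakisel ~ sokisel, dagu ~ togu — Ripanic a corresponds to Deran o after a consonant, before a consonant other than r, m, n, p, b, f, v.
Applying these to Ripanic 'dagel':
  dagel → tagel   (d→t word-initially before a back vowel)
  tagel → togel   (a→o after a consonant, before a consonant other than r, m, n, p, b, f, v)
So the Deran cognate is 'togel'.

togel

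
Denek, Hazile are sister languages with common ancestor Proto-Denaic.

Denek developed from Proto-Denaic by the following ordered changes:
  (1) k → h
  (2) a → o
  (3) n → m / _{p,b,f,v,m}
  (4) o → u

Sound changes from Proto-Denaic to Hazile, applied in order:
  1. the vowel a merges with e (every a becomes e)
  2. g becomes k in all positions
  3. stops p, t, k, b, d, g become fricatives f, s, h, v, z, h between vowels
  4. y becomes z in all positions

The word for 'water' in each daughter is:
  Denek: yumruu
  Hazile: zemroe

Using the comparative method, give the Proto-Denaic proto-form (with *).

*yamroa

Position 6: Denek has u, Hazile has e. Taking the neighbouring segments as reconstructed: Denek u could go back to *a or *o or *u; Hazile e could go back to *a or *e — the one source consistent with every daughter is *a.
Position 2: Denek has u, Hazile has e. Taking the neighbouring segments as reconstructed: Denek u could go back to *a or *o or *u; Hazile e could go back to *a or *e — the one source consistent with every daughter is *a.
Position 5: Denek has u, Hazile has o. Hazile preserves o here (none of its changes turn any other segment into o), so the proto-segment is *o.
Continuing position by position gives *yamroa; check it forward:
Denek: *yamroa
  yamroa (rule 1 does not apply)
  yamroa → yomroo   [vowel merger]
  yomroo (rule 3 does not apply)
  yomroo → yumruu   [vowel merger]
  giving Denek yumruu.
Hazile: *yamroa
  yamroa → yemroe   [vowel merger]
  yemroe (rule 2 does not apply)
  yemroe (rule 3 does not apply)
  yemroe → zemroe   [unconditioned shift]
  giving Hazile zemroe.
Only *yamroa yields all of Denek yumruu, Hazile zemroe.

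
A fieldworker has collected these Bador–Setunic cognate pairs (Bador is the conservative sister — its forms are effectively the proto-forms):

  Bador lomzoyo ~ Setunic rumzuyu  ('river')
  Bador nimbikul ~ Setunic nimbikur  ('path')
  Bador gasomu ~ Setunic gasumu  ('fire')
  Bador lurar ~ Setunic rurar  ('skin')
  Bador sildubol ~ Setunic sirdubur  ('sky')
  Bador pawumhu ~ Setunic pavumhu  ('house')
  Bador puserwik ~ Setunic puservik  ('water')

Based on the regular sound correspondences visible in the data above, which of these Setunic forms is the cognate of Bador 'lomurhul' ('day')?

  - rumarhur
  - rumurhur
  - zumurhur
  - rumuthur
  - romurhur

rumurhur

lomzoyo ~ rumzuyu — Bador l corresponds to Setunic r word-initially before a back vowel.
lomzoyo ~ rumzuyu, gasomu ~ gasumu — Bador o corresponds to Setunic u after a consonant, before a nasal.
nimbikul ~ nimbikur, sildubol ~ sirdubur — Bador l corresponds to Setunic r word-finally.
Applying these to Bador 'lomurhul':
  lomurhul → romurhul   (l→r word-initially before a back vowel)
  romurhul → rumurhul   (o→u after a consonant, before a nasal)
  rumurhul → rumurhur   (l→r word-finally)
So the Setunic cognate is 'rumurhur'.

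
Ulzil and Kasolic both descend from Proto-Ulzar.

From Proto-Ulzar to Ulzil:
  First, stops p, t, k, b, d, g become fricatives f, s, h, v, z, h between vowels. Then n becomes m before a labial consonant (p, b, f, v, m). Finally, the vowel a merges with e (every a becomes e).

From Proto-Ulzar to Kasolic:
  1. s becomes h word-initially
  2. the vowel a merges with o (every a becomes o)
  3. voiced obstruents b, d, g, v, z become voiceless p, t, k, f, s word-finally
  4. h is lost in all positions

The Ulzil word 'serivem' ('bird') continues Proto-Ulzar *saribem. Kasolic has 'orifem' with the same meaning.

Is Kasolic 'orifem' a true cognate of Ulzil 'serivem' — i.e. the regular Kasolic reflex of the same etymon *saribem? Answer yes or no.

Derive the expected Kasolic reflex of *saribem:
Kasolic: start from *saribem.
  rule 1 (debuccalisation): saribem → haribem
  rule 2 (vowel merger): haribem → horibem
  rule 3: no change — horibem
  rule 4 (h-loss): horibem → oribem
  ⇒ Kasolic oribem
The regular Kasolic reflex would be 'oribem', but the attested form is 'orifem'. The correspondence is irregular, so they are not cognates (the Kasolic form has a different source).

no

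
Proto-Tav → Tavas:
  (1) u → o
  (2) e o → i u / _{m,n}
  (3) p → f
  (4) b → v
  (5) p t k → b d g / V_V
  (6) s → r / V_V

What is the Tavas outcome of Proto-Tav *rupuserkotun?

roforerkodun

Tavas: start from *rupuserkotun.
  rule 1 (vowel merger): rupuserkotun → roposerkoton
  rule 2 (pre-nasal raising): roposerkoton → roposerkotun
  rule 3 (unconditioned shift): roposerkotun → rofoserkotun
  rule 4: no change — rofoserkotun
  rule 5 (intervocalic voicing): rofoserkotun → rofoserkodun
  rule 6 (rhotacism): rofoserkodun → roforerkodun
  ⇒ Tavas roforerkodun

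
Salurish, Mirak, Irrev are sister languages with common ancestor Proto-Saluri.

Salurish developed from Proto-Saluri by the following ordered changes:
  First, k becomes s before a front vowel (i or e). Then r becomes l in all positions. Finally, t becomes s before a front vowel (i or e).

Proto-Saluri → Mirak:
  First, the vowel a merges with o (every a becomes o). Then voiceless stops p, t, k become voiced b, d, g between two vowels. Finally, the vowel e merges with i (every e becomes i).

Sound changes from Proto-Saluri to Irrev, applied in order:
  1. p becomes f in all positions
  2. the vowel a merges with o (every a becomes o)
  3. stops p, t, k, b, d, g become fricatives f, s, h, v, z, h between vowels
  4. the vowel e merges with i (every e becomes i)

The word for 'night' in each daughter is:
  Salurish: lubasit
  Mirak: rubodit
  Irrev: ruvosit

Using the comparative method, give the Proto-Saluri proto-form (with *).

*rubatit

Position 1: Salurish has l, Mirak has r, Irrev has r. Mirak preserves r here (none of its changes turn any other segment into r), so the proto-segment is *r.
Position 4: Salurish has a, Mirak has o, Irrev has o. Salurish preserves a here (none of its changes turn any other segment into a), so the proto-segment is *a.
Position 3: Salurish has b, Mirak has b, Irrev has v. Salurish preserves b here (none of its changes turn any other segment into b), so the proto-segment is *b.
This points to *rubatit. Verify forward in each daughter:
Salurish: *rubatit
  rubatit (rule 1 does not apply)
  rubatit → lubatit   [unconditioned shift]
  lubatit → lubasit   [palatalisation]
  giving Salurish lubasit.
Mirak: *rubatit
  rubatit → rubotit   [vowel merger]
  rubotit → rubodit   [intervocalic voicing]
  rubodit (rule 3 does not apply)
  giving Mirak rubodit.
Irrev: *rubatit > rubotit > ruvosit  (by vowel merger, intervocalic lenition)
Only *rubatit yields all of Salurish lubasit, Mirak rubodit, Irrev ruvosit.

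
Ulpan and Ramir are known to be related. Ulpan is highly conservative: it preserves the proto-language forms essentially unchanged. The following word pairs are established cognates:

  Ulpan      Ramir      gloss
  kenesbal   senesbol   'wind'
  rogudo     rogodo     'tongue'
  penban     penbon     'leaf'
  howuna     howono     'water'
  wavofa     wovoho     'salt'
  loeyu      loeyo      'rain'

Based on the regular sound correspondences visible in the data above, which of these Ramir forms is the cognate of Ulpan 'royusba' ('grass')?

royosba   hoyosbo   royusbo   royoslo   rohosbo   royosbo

rogudo ~ rogodo — Ulpan u corresponds to Ramir o after a consonant, before a consonant other than r, m, n, p, b, f, v.
howuna ~ howono, wavofa ~ wovoho — Ulpan a corresponds to Ramir o word-finally.
Applying these to Ulpan 'royusba':
  royusba → royosba   (u→o after a consonant, before a consonant other than r, m, n, p, b, f, v)
  royosba → royosbo   (a→o word-finally)
So the Ramir cognate is 'royosbo'.

royosbo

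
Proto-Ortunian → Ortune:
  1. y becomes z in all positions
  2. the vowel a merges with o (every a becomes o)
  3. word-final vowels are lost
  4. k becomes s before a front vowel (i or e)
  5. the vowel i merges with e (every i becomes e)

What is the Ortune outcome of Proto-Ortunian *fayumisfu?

Ortune: *fayumisfu
  fayumisfu → fazumisfu   [unconditioned shift]
  fazumisfu → fozumisfu   [vowel merger]
  fozumisfu → fozumisf   [apocope]
  fozumisf (rule 4 does not apply)
  fozumisf → fozumesf   [vowel merger]
  giving Ortune fozumesf.

fozumesf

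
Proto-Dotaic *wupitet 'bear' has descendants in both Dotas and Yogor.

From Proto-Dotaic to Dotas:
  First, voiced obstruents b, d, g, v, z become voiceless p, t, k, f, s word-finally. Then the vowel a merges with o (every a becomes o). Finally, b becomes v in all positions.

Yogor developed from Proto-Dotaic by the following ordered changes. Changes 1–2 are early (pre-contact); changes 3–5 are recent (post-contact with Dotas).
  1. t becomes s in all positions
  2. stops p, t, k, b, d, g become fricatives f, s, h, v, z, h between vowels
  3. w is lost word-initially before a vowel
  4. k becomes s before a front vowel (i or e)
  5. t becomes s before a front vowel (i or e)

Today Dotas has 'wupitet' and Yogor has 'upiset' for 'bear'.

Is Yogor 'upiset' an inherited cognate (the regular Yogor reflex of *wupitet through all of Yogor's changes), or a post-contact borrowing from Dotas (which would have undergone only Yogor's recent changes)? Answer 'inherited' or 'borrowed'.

If inherited, *wupitet would pass through all of Yogor's changes:
Yogor: start from *wupitet.
  rule 1 (unconditioned shift): wupitet → wupises
  rule 2 (intervocalic lenition): wupises → wufises
  rule 3 (glide loss): wufises → ufises
  rule 4: no change — ufises
  rule 5: no change — ufises
  ⇒ Yogor ufises
If borrowed from Dotas 'wupitet' after the early changes, it would undergo only the recent ones:
  rule 3 (glide loss): wupitet → upitet
  rule 4 (palatalisation): no change (upitet)
  rule 5 (palatalisation): upitet → upiset
  ⇒ as a loan: upiset
Yogor 'upiset' matches the loan outcome 'upiset', not the inherited 'ufises' — it skipped the early Yogor changes, so it was borrowed from Dotas.

borrowed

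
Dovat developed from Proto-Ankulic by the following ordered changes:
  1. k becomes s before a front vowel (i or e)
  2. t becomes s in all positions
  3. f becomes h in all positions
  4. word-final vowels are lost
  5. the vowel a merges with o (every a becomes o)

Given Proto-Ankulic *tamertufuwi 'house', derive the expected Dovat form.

Dovat: start from *tamertufuwi.
  rule 1: no change — tamertufuwi
  rule 2 (unconditioned shift): tamertufuwi → samersufuwi
  rule 3 (unconditioned shift): samersufuwi → samersuhuwi
  rule 4 (apocope): samersuhuwi → samersuhuw
  rule 5 (vowel merger): samersuhuw → somersuhuw
  ⇒ Dovat somersuhuw

somersuhuw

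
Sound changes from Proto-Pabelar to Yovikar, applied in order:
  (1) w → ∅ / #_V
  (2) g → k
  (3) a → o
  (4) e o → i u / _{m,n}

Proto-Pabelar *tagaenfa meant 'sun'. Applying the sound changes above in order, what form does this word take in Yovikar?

Yovikar: start from *tagaenfa.
  rule 1: no change — tagaenfa
  rule 2 (unconditioned shift): tagaenfa → takaenfa
  rule 3 (vowel merger): takaenfa → tokoenfo
  rule 4 (pre-nasal raising): tokoenfo → tokoinfo
  ⇒ Yovikar tokoinfo

tokoinfo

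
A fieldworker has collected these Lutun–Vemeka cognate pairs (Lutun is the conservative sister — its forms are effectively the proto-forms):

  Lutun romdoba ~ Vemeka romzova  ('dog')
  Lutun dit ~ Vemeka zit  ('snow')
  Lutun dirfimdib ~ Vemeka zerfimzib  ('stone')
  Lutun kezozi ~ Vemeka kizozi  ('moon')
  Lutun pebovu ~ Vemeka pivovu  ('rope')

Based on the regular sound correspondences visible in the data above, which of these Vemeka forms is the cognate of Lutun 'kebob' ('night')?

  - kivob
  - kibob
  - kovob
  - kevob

pebovu ~ pivovu — Lutun e corresponds to Vemeka i after a consonant, before a labial obstruent.
pebovu ~ pivovu — Lutun b corresponds to Vemeka v between vowels (before a back vowel).
Applying these to Lutun 'kebob':
  kebob → kibob   (e→i after a consonant, before a labial obstruent)
  kibob → kivob   (b→v between vowels (before a back vowel))
So the Vemeka cognate is 'kivob'.

kivob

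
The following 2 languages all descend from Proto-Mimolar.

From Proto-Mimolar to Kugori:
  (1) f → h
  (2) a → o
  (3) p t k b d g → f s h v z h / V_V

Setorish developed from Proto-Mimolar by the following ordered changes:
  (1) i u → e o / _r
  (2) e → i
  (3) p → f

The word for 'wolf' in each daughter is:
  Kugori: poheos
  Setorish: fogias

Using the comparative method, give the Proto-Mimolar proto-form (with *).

*pogeas

Position 5: Kugori has o, Setorish has a. Setorish preserves a here (none of its changes turn any other segment into a), so the proto-segment is *a.
Position 1: Kugori has p, Setorish has f. Kugori preserves p here (none of its changes turn any other segment into p), so the proto-segment is *p.
Position 3: Kugori has h, Setorish has g. Setorish preserves g here (none of its changes turn any other segment into g), so the proto-segment is *g.
This points to *pogeas. Verify forward in each daughter:
Kugori: *pogeas
  pogeas (rule 1 does not apply)
  pogeas → pogeos   [vowel merger]
  pogeos → poheos   [intervocalic lenition]
  giving Kugori poheos.
Setorish: start from *pogeas.
  rule 1: no change — pogeas
  rule 2 (vowel merger): pogeas → pogias
  rule 3 (unconditioned shift): pogias → fogias
  ⇒ Setorish fogias
No other proto-form is consistent with every reflex, so the reconstruction is *pogeas.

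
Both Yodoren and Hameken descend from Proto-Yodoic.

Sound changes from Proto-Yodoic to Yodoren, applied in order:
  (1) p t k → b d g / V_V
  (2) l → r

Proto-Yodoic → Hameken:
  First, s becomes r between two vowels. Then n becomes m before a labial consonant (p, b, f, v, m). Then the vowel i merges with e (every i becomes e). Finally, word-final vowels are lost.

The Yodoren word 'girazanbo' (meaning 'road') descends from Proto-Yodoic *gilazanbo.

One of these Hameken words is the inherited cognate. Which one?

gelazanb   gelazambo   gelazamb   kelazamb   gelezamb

gelazamb

Hameken: *gilazanbo > gilazambo > gelazambo > gelazamb  (by nasal place assimilation, vowel merger, apocope)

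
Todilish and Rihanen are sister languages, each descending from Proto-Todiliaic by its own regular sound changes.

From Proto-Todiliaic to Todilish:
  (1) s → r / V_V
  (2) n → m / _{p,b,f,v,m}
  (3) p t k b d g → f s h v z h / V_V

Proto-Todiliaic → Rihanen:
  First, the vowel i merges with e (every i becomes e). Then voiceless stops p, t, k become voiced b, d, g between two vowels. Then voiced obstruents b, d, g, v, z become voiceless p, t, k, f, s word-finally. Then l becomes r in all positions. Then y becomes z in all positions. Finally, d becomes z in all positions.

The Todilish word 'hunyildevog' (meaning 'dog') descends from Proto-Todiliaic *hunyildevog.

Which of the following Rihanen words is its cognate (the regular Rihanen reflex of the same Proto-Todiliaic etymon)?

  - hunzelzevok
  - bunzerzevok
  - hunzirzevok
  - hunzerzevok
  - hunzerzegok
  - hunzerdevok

hunzerzevok

Rihanen: *hunyildevog
  hunyildevog → hunyeldevog   [vowel merger]
  hunyeldevog (rule 2 does not apply)
  hunyeldevog → hunyeldevok   [final devoicing]
  hunyeldevok → hunyerdevok   [unconditioned shift]
  hunyerdevok → hunzerdevok   [unconditioned shift]
  hunzerdevok → hunzerzevok   [unconditioned shift]
  giving Rihanen hunzerzevok.
The other candidates each miss or misapply at least one Rihanen change.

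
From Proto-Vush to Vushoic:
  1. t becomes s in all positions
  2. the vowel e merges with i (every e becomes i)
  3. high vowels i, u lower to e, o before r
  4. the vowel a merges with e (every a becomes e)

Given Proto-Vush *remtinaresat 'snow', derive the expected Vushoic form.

rimsinerises

Vushoic: *remtinaresat
  remtinaresat → remsinaresas   [unconditioned shift]
  remsinaresas → rimsinarisas   [vowel merger]
  rimsinarisas (rule 3 does not apply)
  rimsinarisas → rimsinerises   [vowel merger]
  giving Vushoic rimsinerises.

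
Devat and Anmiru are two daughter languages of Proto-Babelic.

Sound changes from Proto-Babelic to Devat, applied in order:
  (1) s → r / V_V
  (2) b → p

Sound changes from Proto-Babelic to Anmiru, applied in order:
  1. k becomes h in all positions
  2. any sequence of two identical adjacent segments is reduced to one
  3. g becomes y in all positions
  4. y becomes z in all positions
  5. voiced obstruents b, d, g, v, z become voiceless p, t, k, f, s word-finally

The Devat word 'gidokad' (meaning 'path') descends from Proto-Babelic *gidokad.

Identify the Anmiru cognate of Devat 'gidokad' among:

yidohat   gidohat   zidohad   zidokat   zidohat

zidohat

Anmiru: *gidokad > gidohad > yidohad > zidohad > zidohat  (by unconditioned shift, unconditioned shift, unconditioned shift, final devoicing)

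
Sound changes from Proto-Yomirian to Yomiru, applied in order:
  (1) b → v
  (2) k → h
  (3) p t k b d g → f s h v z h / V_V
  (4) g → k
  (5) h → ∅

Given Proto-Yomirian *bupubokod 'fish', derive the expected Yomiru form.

vufuvood

Yomiru: *bupubokod > vupuvokod > vupuvohod > vufuvohod > vufuvood  (by unconditioned shift, unconditioned shift, intervocalic lenition, h-loss)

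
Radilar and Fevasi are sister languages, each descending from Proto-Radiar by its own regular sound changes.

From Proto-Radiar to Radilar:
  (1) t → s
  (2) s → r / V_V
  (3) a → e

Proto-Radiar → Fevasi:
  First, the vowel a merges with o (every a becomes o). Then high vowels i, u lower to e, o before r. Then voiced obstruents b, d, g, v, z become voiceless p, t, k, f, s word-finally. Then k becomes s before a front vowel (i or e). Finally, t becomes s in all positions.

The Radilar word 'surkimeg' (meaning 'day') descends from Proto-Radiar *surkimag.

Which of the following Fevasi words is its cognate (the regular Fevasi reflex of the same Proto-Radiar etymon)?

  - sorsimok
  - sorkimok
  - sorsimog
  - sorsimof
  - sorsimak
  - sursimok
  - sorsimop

sorsimok

Fevasi: *surkimag > surkimog > sorkimog > sorkimok > sorsimok  (by vowel merger, pre-rhotic lowering, final devoicing, palatalisation)
Among the options, 'sorsimok' alone shows every Fevasi change applied in order.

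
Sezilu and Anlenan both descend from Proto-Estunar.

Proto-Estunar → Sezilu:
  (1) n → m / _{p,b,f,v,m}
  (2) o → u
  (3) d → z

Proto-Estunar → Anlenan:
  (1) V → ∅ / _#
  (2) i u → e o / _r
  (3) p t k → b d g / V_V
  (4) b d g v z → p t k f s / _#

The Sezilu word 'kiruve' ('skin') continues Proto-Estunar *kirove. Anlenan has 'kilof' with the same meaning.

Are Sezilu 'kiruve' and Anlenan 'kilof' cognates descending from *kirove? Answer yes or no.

Derive the expected Anlenan reflex of *kirove:
Anlenan: *kirove > kirov > kerov > kerof  (by apocope, pre-rhotic lowering, final devoicing)
The regular Anlenan reflex would be 'kerof', but the attested form is 'kilof'. The correspondence is irregular, so they are not cognates (the Anlenan form has a different source).

no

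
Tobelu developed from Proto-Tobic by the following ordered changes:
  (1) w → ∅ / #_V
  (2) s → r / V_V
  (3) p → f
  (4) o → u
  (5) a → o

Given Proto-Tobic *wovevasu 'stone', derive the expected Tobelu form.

uvevoru

Tobelu: *wovevasu > ovevasu > ovevaru > uvevaru > uvevoru  (by glide loss, rhotacism, vowel merger, vowel merger)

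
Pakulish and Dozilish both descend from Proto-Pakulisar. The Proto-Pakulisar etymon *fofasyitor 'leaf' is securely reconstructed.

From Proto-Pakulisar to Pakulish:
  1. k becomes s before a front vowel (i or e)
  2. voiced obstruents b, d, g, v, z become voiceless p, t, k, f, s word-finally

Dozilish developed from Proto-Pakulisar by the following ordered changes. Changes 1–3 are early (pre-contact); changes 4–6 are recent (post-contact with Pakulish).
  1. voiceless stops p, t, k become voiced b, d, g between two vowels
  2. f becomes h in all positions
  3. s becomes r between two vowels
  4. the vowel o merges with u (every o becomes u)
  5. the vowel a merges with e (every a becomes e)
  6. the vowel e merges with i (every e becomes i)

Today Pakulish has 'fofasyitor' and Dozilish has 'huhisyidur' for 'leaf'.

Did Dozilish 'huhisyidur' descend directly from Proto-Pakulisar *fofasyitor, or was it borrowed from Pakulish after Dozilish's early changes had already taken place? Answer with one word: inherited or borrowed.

inherited

If inherited, *fofasyitor would pass through all of Dozilish's changes:
Dozilish: start from *fofasyitor.
  rule 1 (intervocalic voicing): fofasyitor → fofasyidor
  rule 2 (unconditioned shift): fofasyidor → hohasyidor
  rule 3: no change — hohasyidor
  rule 4 (vowel merger): hohasyidor → huhasyidur
  rule 5 (vowel merger): huhasyidur → huhesyidur
  rule 6 (vowel merger): huhesyidur → huhisyidur
  ⇒ Dozilish huhisyidur
If borrowed from Pakulish 'fofasyitor' after the early changes, it would undergo only the recent ones:
  rule 4 (vowel merger): fofasyitor → fufasyitur
  rule 5 (vowel merger): fufasyitur → fufesyitur
  rule 6 (vowel merger): fufesyitur → fufisyitur
  ⇒ as a loan: fufisyitur
Dozilish 'huhisyidur' matches the inherited outcome exactly, so it is an inherited cognate, not a loan.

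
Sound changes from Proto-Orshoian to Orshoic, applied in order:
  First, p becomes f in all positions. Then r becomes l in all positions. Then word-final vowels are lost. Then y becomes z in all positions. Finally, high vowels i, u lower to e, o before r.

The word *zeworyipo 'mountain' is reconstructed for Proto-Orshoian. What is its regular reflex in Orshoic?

Orshoic: *zeworyipo > zeworyifo > zewolyifo > zewolyif > zewolzif  (by unconditioned shift, unconditioned shift, apocope, unconditioned shift)

zewolzif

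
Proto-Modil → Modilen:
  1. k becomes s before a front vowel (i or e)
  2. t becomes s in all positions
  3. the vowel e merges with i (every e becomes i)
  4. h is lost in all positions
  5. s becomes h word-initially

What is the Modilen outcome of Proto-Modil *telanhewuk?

Modilen: *telanhewuk > selanhewuk > silanhiwuk > silaniwuk > hilaniwuk  (by unconditioned shift, vowel merger, h-loss, debuccalisation)

hilaniwuk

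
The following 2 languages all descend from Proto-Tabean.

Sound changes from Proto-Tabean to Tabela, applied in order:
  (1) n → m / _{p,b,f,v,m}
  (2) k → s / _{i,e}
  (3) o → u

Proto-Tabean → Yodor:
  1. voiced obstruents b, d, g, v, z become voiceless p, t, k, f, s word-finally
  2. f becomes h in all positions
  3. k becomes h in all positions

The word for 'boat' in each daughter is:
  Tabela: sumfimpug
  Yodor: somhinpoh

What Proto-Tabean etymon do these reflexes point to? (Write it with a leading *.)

Position 9: Tabela has g, Yodor has h. Tabela preserves g here (none of its changes turn any other segment into g), so the proto-segment is *g.
Position 8: Tabela has u, Yodor has o. Yodor preserves o here (none of its changes turn any other segment into o), so the proto-segment is *o.
Position 2: Tabela has u, Yodor has o. Yodor preserves o here (none of its changes turn any other segment into o), so the proto-segment is *o.
Verify the candidate proto-form against each daughter:
Tabela: start from *somfinpog.
  rule 1 (nasal place assimilation): somfinpog → somfimpog
  rule 2: no change — somfimpog
  rule 3 (vowel merger): somfimpog → sumfimpug
  ⇒ Tabela sumfimpug
Yodor: *somfinpog
  somfinpog → somfinpok   [final devoicing]
  somfinpok → somhinpok   [unconditioned shift]
  somhinpok → somhinpoh   [unconditioned shift]
  giving Yodor somhinpoh.
*somfinpog is the unique common source.

*somfinpog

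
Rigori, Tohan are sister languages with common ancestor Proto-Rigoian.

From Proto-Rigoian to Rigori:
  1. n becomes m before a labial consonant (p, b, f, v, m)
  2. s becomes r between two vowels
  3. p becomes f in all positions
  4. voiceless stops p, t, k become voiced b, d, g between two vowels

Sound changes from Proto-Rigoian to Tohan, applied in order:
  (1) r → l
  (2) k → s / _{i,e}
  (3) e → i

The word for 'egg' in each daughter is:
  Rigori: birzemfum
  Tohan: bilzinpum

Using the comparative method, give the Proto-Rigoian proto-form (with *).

*birzenpum

Position 5: Rigori has e, Tohan has i. Rigori preserves e here (none of its changes turn any other segment into e), so the proto-segment is *e.
Position 6: Rigori has m, Tohan has n. Tohan preserves n here (none of its changes turn any other segment into n), so the proto-segment is *n.
Position 7: Rigori has f, Tohan has p. Tohan preserves p here (none of its changes turn any other segment into p), so the proto-segment is *p.
This points to *birzenpum. Verify forward in each daughter:
Rigori: *birzenpum
  birzenpum → birzempum   [nasal place assimilation]
  birzempum (rule 2 does not apply)
  birzempum → birzemfum   [unconditioned shift]
  birzemfum (rule 4 does not apply)
  giving Rigori birzemfum.
Tohan: *birzenpum > bilzenpum > bilzinpum  (by unconditioned shift, vowel merger)
Only *birzenpum yields all of Rigori birzemfum, Tohan bilzinpum.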